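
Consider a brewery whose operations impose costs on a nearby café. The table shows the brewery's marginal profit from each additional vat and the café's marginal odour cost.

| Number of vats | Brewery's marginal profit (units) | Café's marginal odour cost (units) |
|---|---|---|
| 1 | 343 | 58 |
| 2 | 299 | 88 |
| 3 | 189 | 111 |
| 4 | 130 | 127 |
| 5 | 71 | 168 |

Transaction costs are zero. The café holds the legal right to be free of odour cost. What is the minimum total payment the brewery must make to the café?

384

Efficient level: marginal profit ≥ marginal odour cost through level 4, so k* = 4.
With the café holding the right, the brewery must at least compensate total damage at k*: 58 + 88 + 111 + 127 = 384.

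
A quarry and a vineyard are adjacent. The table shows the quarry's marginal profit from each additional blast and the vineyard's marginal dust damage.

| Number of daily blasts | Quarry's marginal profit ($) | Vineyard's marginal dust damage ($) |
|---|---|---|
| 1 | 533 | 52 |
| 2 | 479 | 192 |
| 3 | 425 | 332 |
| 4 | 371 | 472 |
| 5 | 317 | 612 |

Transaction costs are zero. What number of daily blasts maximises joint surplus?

3

Bargaining reaches the level where marginal profit last exceeds marginal dust damage.
That holds through level 3 (425 ≥ 332) but not at 4 (371 < 472).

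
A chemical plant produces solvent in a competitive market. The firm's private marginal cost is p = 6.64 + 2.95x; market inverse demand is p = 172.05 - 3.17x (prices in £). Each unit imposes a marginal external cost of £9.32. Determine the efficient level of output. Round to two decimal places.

Social marginal cost = private MC + MEC = 15.96 + 2.95x.
Set SMC = demand: 15.96 + 2.95x = 172.05 - 3.17x → x* = 25.5049.

x* = 25.50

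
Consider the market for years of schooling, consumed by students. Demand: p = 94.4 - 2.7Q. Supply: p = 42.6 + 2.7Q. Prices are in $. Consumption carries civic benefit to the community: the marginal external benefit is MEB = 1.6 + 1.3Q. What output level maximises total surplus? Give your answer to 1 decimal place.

Social marginal benefit = demand + MEB = 96.0 - 1.4Q.
Set SMB = MC: 96.0 - 1.4Q = 42.6 + 2.7Q → Q* = 13.0244.

Q* = 13.0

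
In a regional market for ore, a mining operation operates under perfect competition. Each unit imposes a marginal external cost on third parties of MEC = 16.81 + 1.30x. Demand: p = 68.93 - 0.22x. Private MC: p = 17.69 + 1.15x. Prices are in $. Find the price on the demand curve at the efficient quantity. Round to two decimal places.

P = $66.09

Social marginal cost = private MC + MEC = 34.50 + 2.45x.
Set SMC = demand: 34.50 + 2.45x = 68.93 - 0.22x → x* = 12.8951.
Consumer price on the demand curve at x*: 68.93 − 0.22×12.8951 = 66.0931.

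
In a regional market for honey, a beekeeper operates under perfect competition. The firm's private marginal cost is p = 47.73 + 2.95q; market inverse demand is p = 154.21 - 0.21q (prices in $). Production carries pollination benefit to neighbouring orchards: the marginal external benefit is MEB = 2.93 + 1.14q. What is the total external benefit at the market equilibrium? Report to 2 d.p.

Market equilibrium (private): 47.73 + 2.95q = 154.21 - 0.21q → q_m = 33.6962.
Total external benefit = ∫₀^{q_m} (2.93 + 1.14q) dq = 2.93×33.6962 + ½×1.14×33.6962² = 745.9272.

$745.93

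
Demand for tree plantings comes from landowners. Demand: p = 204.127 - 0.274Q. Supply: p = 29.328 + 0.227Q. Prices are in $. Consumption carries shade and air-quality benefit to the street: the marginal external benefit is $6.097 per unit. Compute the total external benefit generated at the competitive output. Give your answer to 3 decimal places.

Market equilibrium (private): 29.328 + 0.227Q = 204.127 - 0.274Q → Q_m = 348.9002.
Total external benefit = MEB × Q_m = 6.097 × 348.9002 = 2127.2445.

$2127.245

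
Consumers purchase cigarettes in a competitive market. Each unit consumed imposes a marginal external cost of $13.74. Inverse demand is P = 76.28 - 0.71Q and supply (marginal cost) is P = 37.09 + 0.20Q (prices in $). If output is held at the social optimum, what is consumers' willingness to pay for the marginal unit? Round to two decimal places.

P = $56.42

Social marginal benefit = demand − MEC = 62.54 - 0.71Q.
Set SMB = MC: 62.54 - 0.71Q = 37.09 + 0.20Q → Q* = 27.9670.
Consumer price on the demand curve at Q*: 76.28 − 0.71×27.9670 = 56.4234.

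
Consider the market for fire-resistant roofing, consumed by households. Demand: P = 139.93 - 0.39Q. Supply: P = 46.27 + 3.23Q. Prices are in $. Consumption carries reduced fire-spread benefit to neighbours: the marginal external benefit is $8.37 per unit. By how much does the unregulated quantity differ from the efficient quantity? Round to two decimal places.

2.31 units

Market equilibrium (private): 46.27 + 3.23Q = 139.93 - 0.39Q → Q_m = 25.8729.
Social marginal benefit = demand + MEB = 148.30 - 0.39Q.
Set SMB = MC: 148.30 - 0.39Q = 46.27 + 3.23Q → Q* = 28.1851.
Gap = |25.8729 − 28.1851| = 2.3122.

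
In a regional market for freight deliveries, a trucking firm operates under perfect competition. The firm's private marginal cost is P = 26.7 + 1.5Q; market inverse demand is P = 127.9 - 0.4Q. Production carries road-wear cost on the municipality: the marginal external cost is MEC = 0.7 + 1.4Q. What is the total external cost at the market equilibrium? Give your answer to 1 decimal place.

2023.2

Market equilibrium (private): 26.7 + 1.5Q = 127.9 - 0.4Q → Q_m = 53.2632.
Total external cost = ∫₀^{Q_m} (0.7 + 1.4Q) dQ = 0.7×53.2632 + ½×1.4×53.2632² = 2023.1622.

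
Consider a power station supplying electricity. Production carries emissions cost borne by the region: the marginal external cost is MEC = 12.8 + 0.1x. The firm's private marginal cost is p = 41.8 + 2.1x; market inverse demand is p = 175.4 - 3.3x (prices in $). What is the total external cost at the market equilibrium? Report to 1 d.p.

$347.3

Market equilibrium (private): 41.8 + 2.1x = 175.4 - 3.3x → x_m = 24.7407.
Total external cost = ∫₀^{x_m} (12.8 + 0.1x) dx = 12.8×24.7407 + ½×0.1×24.7407² = 347.2861.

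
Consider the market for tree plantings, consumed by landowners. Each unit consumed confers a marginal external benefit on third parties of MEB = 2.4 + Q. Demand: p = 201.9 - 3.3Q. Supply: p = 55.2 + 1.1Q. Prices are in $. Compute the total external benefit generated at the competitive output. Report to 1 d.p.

Market equilibrium (private): 55.2 + 1.1Q = 201.9 - 3.3Q → Q_m = 33.3409.
Total external benefit = ∫₀^{Q_m} (2.4 + 1.0Q) dQ = 2.4×33.3409 + ½×1.0×33.3409² = 635.8260.

$635.8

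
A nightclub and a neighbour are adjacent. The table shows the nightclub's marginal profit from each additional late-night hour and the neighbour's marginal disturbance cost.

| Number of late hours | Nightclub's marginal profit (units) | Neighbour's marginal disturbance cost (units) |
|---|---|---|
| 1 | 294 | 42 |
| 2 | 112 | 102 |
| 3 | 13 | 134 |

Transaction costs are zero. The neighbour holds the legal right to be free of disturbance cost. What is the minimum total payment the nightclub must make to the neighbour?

Efficient level: marginal profit ≥ marginal disturbance cost through level 2, so k* = 2.
With the neighbour holding the right, the nightclub must at least compensate total damage at k*: 42 + 102 = 144.

144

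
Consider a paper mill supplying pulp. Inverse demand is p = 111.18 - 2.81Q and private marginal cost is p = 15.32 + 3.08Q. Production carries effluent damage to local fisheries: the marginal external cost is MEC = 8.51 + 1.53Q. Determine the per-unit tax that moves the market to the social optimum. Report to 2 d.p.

tax = 26.52 per unit

Social marginal cost = private MC + MEC = 23.83 + 4.61Q.
Set SMC = demand: 23.83 + 4.61Q = 111.18 - 2.81Q → Q* = 11.7722.
The Pigouvian tax equals MEC at Q*: 8.51 + 1.53×11.7722 = 26.5215.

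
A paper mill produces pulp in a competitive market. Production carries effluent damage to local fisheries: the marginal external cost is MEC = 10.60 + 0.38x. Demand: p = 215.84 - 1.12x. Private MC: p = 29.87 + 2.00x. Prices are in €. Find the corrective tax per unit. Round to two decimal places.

tax = €29.64 per unit

Social marginal cost = private MC + MEC = 40.47 + 2.38x.
Set SMC = demand: 40.47 + 2.38x = 215.84 - 1.12x → x* = 50.1057.
The Pigouvian tax equals MEC at x*: 10.60 + 0.38×50.1057 = 29.6402.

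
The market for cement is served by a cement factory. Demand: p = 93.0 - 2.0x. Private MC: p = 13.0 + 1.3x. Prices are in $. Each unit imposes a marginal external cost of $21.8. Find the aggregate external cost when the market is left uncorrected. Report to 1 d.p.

Market equilibrium (private): 13.0 + 1.3x = 93.0 - 2.0x → x_m = 24.2424.
Total external cost = MEC × x_m = 21.8 × 24.2424 = 528.4843.

$528.5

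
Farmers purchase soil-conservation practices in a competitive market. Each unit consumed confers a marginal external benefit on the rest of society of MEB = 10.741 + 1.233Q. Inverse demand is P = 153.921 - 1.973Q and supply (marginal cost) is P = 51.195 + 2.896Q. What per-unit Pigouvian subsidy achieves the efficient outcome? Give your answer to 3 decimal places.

Social marginal benefit = demand + MEB = 164.662 - 0.740Q.
Set SMB = MC: 164.662 - 0.740Q = 51.195 + 2.896Q → Q* = 31.2065.
The Pigouvian subsidy equals MEB at Q*: 10.741 + 1.233×31.2065 = 49.2186.

subsidy = 49.219 per unit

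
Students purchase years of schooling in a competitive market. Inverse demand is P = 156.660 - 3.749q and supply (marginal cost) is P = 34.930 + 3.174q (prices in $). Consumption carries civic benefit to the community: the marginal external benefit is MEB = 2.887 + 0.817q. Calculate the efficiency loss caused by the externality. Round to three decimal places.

Market equilibrium (private): 34.930 + 3.174q = 156.660 - 3.749q → q_m = 17.5834.
Social marginal benefit = demand + MEB = 159.547 - 2.932q.
Set SMB = MC: 159.547 - 2.932q = 34.930 + 3.174q → q* = 20.4089.
Height of the DWL triangle at q_m is SMB(q_m) − MC(q_m) = MEB(q_m) = 17.2527.
DWL = ½ × 2.8255 × 17.2527 = 24.3738.

DWL = $24.374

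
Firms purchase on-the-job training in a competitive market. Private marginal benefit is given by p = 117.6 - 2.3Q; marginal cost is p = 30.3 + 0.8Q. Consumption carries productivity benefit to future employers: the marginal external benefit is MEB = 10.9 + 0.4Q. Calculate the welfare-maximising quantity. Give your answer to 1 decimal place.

Q* = 36.4

Social marginal benefit = demand + MEB = 128.5 - 1.9Q.
Set SMB = MC: 128.5 - 1.9Q = 30.3 + 0.8Q → Q* = 36.3704.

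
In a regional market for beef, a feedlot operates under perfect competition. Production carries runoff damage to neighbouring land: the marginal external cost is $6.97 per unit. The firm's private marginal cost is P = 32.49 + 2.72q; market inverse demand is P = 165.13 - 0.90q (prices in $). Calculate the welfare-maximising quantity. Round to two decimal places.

q* = 34.72

Social marginal cost = private MC + MEC = 39.46 + 2.72q.
Set SMC = demand: 39.46 + 2.72q = 165.13 - 0.90q → q* = 34.7155.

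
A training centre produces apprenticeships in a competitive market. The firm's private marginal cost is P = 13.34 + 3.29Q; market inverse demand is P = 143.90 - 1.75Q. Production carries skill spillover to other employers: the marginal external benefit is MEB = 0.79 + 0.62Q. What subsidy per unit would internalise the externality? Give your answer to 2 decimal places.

subsidy = 19.21 per unit

Social marginal cost = private MC − MEB = 12.55 + 2.67Q.
Set SMC = demand: 12.55 + 2.67Q = 143.90 - 1.75Q → Q* = 29.7172.
The Pigouvian subsidy equals MEB at Q*: 0.79 + 0.62×29.7172 = 19.2147.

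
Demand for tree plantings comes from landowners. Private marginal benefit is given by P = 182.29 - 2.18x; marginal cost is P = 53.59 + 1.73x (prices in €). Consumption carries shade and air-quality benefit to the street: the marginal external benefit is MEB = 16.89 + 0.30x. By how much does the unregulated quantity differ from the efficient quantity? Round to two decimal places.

Market equilibrium (private): 53.59 + 1.73x = 182.29 - 2.18x → x_m = 32.9156.
Social marginal benefit = demand + MEB = 199.18 - 1.88x.
Set SMB = MC: 199.18 - 1.88x = 53.59 + 1.73x → x* = 40.3296.
Gap = |32.9156 − 40.3296| = 7.4140.

7.41 units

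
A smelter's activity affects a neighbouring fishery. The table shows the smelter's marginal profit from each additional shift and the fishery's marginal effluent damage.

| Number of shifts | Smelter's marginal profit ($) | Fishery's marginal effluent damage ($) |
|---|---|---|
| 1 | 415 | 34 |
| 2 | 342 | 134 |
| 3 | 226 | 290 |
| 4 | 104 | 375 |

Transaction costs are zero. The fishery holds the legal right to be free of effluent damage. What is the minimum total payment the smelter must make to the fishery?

$168

Efficient level: marginal profit ≥ marginal effluent damage through level 2, so k* = 2.
With the fishery holding the right, the smelter must at least compensate total damage at k*: 34 + 134 = 168.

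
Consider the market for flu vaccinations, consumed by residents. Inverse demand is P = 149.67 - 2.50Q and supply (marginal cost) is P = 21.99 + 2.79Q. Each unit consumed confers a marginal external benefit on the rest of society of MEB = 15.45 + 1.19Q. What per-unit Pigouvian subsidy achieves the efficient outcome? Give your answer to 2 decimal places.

subsidy = 56.99 per unit

Social marginal benefit = demand + MEB = 165.12 - 1.31Q.
Set SMB = MC: 165.12 - 1.31Q = 21.99 + 2.79Q → Q* = 34.9098.
The Pigouvian subsidy equals MEB at Q*: 15.45 + 1.19×34.9098 = 56.9927.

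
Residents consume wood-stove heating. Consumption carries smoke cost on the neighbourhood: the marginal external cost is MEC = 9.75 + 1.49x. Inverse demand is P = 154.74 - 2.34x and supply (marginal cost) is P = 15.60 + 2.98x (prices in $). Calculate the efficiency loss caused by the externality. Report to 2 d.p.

DWL = $174.27

Market equilibrium (private): 15.60 + 2.98x = 154.74 - 2.34x → x_m = 26.1541.
Social marginal benefit = demand − MEC = 144.99 - 3.83x.
Set SMB = MC: 144.99 - 3.83x = 15.60 + 2.98x → x* = 19.0000.
The loss is the area between SMB and MC from x* to x_m; with linear curves that's a triangle of height MEC(x_m).
DWL = ½ × 7.1541 × 48.7197 = 174.2728.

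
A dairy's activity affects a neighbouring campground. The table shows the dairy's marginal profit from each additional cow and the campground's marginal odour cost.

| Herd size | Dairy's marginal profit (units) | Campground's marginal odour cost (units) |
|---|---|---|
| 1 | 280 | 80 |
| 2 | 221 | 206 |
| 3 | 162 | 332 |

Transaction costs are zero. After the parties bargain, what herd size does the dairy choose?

2

Bargaining reaches the level where marginal profit last exceeds marginal odour cost.
That holds through level 2 (221 ≥ 206) but not at 3 (162 < 332).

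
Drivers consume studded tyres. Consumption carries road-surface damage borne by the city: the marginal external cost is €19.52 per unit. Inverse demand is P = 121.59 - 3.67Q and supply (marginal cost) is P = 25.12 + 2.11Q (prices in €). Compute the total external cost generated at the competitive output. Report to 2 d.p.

€325.79

Market equilibrium (private): 25.12 + 2.11Q = 121.59 - 3.67Q → Q_m = 16.6903.
Total external cost = MEC × Q_m = 19.52 × 16.6903 = 325.7947.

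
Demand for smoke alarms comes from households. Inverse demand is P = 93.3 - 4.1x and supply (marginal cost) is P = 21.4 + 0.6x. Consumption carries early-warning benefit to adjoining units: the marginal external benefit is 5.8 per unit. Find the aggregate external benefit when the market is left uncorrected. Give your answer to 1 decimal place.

88.7

Market equilibrium (private): 21.4 + 0.6x = 93.3 - 4.1x → x_m = 15.2979.
Total external benefit = MEB × x_m = 5.8 × 15.2979 = 88.7278.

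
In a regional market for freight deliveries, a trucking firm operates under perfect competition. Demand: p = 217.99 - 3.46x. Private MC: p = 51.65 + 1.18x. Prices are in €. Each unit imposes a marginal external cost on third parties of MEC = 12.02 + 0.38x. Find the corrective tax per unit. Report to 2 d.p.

Social marginal cost = private MC + MEC = 63.67 + 1.56x.
Set SMC = demand: 63.67 + 1.56x = 217.99 - 3.46x → x* = 30.7410.
The Pigouvian tax equals MEC at x*: 12.02 + 0.38×30.7410 = 23.7016.

tax = €23.70 per unit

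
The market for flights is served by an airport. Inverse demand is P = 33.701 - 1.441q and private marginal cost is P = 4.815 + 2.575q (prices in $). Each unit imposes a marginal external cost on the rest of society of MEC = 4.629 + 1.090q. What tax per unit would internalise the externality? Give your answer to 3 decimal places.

tax = $9.807 per unit

Social marginal cost = private MC + MEC = 9.444 + 3.665q.
Set SMC = demand: 9.444 + 3.665q = 33.701 - 1.441q → q* = 4.7507.
The Pigouvian tax equals MEC at q*: 4.629 + 1.090×4.7507 = 9.8073.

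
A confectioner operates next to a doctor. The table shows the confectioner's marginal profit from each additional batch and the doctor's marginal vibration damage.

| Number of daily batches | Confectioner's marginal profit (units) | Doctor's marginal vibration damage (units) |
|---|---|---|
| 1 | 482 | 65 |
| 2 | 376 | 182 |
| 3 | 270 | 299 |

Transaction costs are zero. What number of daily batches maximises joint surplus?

Bargaining reaches the level where marginal profit last exceeds marginal vibration damage.
That holds through level 2 (376 ≥ 182) but not at 3 (270 < 299).

2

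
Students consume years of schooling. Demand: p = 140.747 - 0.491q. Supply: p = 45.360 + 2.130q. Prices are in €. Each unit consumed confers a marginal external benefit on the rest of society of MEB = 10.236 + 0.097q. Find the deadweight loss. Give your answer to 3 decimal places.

DWL = €37.541

Market equilibrium (private): 45.360 + 2.130q = 140.747 - 0.491q → q_m = 36.3934.
Social marginal benefit = demand + MEB = 150.983 - 0.394q.
Set SMB = MC: 150.983 - 0.394q = 45.360 + 2.130q → q* = 41.8475.
The loss is the area between SMB and MC from q* to q_m; with linear curves that's a triangle of height MEB(q_m).
DWL = ½ × 5.4541 × 13.7662 = 37.5411.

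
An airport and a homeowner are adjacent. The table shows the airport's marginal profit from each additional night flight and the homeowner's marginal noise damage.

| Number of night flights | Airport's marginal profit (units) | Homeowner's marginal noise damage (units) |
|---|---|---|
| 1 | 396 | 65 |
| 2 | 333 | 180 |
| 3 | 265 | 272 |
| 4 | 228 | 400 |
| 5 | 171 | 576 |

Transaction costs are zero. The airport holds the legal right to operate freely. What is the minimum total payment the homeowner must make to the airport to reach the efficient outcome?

Left alone the airport would choose level 5 (marginal profit stays positive).
Efficient level: k* = 2 (marginal profit ≥ marginal noise damage through 2).
The homeowner must at least cover the airport's forgone profit from cutting 5→2: 265 + 228 + 171 = 664.

664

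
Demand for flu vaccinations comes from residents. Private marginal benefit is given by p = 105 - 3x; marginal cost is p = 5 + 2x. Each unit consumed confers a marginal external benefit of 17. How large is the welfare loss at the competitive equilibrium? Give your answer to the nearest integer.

DWL = 29

Market equilibrium (private): 5 + 2x = 105 - 3x → x_m = 20.0000.
Social marginal benefit = demand + MEB = 122 - 3x.
Set SMB = MC: 122 - 3x = 5 + 2x → x* = 23.4000.
Height of the DWL triangle at x_m is SMB(x_m) − MC(x_m) = MEB(x_m) = 17.0000.
DWL = ½ × 3.4000 × 17.0000 = 28.9000.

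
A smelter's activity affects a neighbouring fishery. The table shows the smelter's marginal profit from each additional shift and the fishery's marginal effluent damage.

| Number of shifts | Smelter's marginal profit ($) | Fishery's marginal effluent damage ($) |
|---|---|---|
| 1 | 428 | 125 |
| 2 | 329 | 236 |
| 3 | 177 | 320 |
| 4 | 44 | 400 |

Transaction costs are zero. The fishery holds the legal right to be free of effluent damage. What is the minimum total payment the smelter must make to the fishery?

$361

Efficient level: marginal profit ≥ marginal effluent damage through level 2, so k* = 2.
With the fishery holding the right, the smelter must at least compensate total damage at k*: 125 + 236 = 361.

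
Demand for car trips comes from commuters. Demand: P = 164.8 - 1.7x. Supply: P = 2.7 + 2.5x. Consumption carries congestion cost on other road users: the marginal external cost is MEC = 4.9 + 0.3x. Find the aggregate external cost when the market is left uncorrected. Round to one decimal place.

Market equilibrium (private): 2.7 + 2.5x = 164.8 - 1.7x → x_m = 38.5952.
Total external cost = ∫₀^{x_m} (4.9 + 0.3x) dx = 4.9×38.5952 + ½×0.3×38.5952² = 412.5549.

412.6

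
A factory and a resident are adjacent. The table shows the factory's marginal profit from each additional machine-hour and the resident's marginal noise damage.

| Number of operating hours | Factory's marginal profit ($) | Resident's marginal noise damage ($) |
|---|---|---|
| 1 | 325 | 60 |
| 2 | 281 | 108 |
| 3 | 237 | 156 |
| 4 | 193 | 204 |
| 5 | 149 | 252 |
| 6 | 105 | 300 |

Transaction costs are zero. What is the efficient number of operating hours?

Bargaining reaches the level where marginal profit last exceeds marginal noise damage.
That holds through level 3 (237 ≥ 156) but not at 4 (193 < 204).

3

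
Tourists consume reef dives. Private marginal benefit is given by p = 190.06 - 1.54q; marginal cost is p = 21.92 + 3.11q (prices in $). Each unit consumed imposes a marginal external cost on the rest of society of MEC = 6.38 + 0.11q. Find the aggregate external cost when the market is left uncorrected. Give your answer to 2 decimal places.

$302.61

Market equilibrium (private): 21.92 + 3.11q = 190.06 - 1.54q → q_m = 36.1591.
Total external cost = ∫₀^{q_m} (6.38 + 0.11q) dq = 6.38×36.1591 + ½×0.11×36.1591² = 302.6065.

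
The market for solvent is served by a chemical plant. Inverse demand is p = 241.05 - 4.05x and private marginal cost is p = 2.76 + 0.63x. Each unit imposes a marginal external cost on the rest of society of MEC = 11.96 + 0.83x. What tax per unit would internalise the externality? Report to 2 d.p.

tax = 46.05 per unit

Social marginal cost = private MC + MEC = 14.72 + 1.46x.
Set SMC = demand: 14.72 + 1.46x = 241.05 - 4.05x → x* = 41.0762.
The Pigouvian tax equals MEC at x*: 11.96 + 0.83×41.0762 = 46.0532.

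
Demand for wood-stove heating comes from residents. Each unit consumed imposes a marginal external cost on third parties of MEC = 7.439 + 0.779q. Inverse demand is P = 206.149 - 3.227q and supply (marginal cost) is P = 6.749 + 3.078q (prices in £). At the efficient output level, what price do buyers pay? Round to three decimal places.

Social marginal benefit = demand − MEC = 198.710 - 4.006q.
Set SMB = MC: 198.710 - 4.006q = 6.749 + 3.078q → q* = 27.0978.
Consumer price on the demand curve at q*: 206.149 − 3.227×27.0978 = 118.7044.

P = £118.704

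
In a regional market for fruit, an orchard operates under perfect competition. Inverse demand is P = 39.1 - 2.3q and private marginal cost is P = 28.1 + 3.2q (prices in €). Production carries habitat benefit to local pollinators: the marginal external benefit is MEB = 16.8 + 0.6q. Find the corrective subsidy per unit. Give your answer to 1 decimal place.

subsidy = €20.2 per unit

Social marginal cost = private MC − MEB = 11.3 + 2.6q.
Set SMC = demand: 11.3 + 2.6q = 39.1 - 2.3q → q* = 5.6735.
The Pigouvian subsidy equals MEB at q*: 16.8 + 0.6×5.6735 = 20.2041.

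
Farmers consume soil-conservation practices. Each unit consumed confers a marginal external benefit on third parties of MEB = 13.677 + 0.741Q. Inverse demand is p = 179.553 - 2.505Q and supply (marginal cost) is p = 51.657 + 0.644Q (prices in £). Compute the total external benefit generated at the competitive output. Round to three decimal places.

Market equilibrium (private): 51.657 + 0.644Q = 179.553 - 2.505Q → Q_m = 40.6148.
Total external benefit = ∫₀^{Q_m} (13.677 + 0.741Q) dQ = 13.677×40.6148 + ½×0.741×40.6148² = 1166.6513.

£1166.651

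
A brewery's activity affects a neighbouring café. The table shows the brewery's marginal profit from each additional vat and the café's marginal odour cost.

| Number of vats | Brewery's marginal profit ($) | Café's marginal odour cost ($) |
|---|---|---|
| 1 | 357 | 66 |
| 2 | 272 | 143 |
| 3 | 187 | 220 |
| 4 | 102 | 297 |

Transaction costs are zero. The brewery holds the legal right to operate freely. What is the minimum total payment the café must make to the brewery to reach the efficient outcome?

$289

Left alone the brewery would choose level 4 (marginal profit stays positive).
Efficient level: k* = 2 (marginal profit ≥ marginal odour cost through 2).
The café must at least cover the brewery's forgone profit from cutting 4→2: 187 + 102 = 289.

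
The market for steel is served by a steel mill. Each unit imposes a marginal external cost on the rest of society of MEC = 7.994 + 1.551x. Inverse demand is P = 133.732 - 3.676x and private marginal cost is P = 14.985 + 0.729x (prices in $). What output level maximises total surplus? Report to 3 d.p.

x* = 18.595

Social marginal cost = private MC + MEC = 22.979 + 2.280x.
Set SMC = demand: 22.979 + 2.280x = 133.732 - 3.676x → x* = 18.5952.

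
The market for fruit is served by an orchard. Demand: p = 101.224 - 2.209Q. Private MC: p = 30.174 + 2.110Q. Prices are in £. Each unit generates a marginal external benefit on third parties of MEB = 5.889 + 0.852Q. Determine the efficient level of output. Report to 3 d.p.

Social marginal cost = private MC − MEB = 24.285 + 1.258Q.
Set SMC = demand: 24.285 + 1.258Q = 101.224 - 2.209Q → Q* = 22.1918.

Q* = 22.192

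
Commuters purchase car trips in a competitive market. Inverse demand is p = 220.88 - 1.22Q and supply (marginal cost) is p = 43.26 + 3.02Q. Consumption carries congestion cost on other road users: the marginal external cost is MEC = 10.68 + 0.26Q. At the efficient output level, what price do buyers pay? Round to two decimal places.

Social marginal benefit = demand − MEC = 210.20 - 1.48Q.
Set SMB = MC: 210.20 - 1.48Q = 43.26 + 3.02Q → Q* = 37.0978.
Consumer price on the demand curve at Q*: 220.88 − 1.22×37.0978 = 175.6207.

P = 175.62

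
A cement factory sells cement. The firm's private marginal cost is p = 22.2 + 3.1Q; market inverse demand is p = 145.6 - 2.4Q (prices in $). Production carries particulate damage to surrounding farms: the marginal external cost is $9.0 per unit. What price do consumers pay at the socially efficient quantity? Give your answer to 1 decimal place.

P = $95.7

Social marginal cost = private MC + MEC = 31.2 + 3.1Q.
Set SMC = demand: 31.2 + 3.1Q = 145.6 - 2.4Q → Q* = 20.8000.
Consumer price on the demand curve at Q*: 145.6 − 2.4×20.8000 = 95.6800.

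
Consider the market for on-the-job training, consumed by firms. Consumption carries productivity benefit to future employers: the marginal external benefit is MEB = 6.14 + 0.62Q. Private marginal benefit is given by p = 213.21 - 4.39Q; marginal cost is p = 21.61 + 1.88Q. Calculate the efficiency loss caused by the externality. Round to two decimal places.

Market equilibrium (private): 21.61 + 1.88Q = 213.21 - 4.39Q → Q_m = 30.5582.
Social marginal benefit = demand + MEB = 219.35 - 3.77Q.
Set SMB = MC: 219.35 - 3.77Q = 21.61 + 1.88Q → Q* = 34.9982.
The welfare-loss triangle has base |Q_m − Q*| and height MEB(Q_m) (the vertical gap between SMB and MC is zero at Q* and MEB at Q_m).
DWL = ½ × 4.4400 × 25.0861 = 55.6911.

DWL = 55.69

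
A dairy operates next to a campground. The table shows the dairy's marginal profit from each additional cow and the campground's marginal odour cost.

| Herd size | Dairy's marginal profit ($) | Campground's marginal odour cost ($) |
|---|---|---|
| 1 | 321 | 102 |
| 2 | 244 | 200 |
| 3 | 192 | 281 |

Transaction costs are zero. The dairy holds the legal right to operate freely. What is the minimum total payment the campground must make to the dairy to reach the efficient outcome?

Left alone the dairy would choose level 3 (marginal profit stays positive).
Efficient level: k* = 2 (marginal profit ≥ marginal odour cost through 2).
The campground must at least cover the dairy's forgone profit from cutting 3→2: 192 = 192.

$192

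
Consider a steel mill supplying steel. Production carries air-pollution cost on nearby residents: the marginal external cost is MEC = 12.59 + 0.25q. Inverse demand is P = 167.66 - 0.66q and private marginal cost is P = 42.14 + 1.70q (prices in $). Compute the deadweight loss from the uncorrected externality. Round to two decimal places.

DWL = $128.37

Market equilibrium (private): 42.14 + 1.70q = 167.66 - 0.66q → q_m = 53.1864.
Social marginal cost = private MC + MEC = 54.73 + 1.95q.
Set SMC = demand: 54.73 + 1.95q = 167.66 - 0.66q → q* = 43.2682.
Between q* and q_m the wedge SMC − demand runs linearly from 0 to MEC(q_m), so the loss is a triangle.
DWL = ½ × 9.9182 × 25.8866 = 128.3742.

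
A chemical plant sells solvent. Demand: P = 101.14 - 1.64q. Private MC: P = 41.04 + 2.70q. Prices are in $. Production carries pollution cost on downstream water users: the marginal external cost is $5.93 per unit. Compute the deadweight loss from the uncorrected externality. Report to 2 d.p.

DWL = $4.05

Market equilibrium (private): 41.04 + 2.70q = 101.14 - 1.64q → q_m = 13.8479.
Social marginal cost = private MC + MEC = 46.97 + 2.70q.
Set SMC = demand: 46.97 + 2.70q = 101.14 - 1.64q → q* = 12.4816.
Height of the DWL triangle at q_m is SMC(q_m) − demand(q_m) = MEC(q_m) = 5.9300.
DWL = ½ × 1.3663 × 5.9300 = 4.0511.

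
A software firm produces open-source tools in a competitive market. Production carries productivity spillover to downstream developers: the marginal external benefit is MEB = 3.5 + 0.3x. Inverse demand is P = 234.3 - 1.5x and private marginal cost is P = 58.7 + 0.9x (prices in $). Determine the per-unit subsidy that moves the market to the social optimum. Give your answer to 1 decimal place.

subsidy = $29.1 per unit

Social marginal cost = private MC − MEB = 55.2 + 0.6x.
Set SMC = demand: 55.2 + 0.6x = 234.3 - 1.5x → x* = 85.2857.
The Pigouvian subsidy equals MEB at x*: 3.5 + 0.3×85.2857 = 29.0857.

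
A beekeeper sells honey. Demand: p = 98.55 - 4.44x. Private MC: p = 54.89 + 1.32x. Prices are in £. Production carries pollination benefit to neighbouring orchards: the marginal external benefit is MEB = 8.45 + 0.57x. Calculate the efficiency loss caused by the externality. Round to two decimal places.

Market equilibrium (private): 54.89 + 1.32x = 98.55 - 4.44x → x_m = 7.5799.
Social marginal cost = private MC − MEB = 46.44 + 0.75x.
Set SMC = demand: 46.44 + 0.75x = 98.55 - 4.44x → x* = 10.0405.
The welfare-loss triangle has base |x_m − x*| and height MEB(x_m) (the vertical gap between SMC and demand is zero at x* and MEB at x_m).
DWL = ½ × 2.4606 × 12.7705 = 15.7115.

DWL = £15.71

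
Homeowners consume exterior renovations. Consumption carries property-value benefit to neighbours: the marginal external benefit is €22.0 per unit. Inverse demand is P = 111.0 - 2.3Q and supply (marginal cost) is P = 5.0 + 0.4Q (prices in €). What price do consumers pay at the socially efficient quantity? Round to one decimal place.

Social marginal benefit = demand + MEB = 133.0 - 2.3Q.
Set SMB = MC: 133.0 - 2.3Q = 5.0 + 0.4Q → Q* = 47.4074.
Consumer price on the demand curve at Q*: 111.0 − 2.3×47.4074 = 1.9630.

P = €2.0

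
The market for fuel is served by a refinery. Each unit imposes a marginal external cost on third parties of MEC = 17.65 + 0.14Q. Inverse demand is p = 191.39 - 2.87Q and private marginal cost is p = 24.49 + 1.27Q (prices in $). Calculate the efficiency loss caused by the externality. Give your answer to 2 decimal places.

DWL = $63.39

Market equilibrium (private): 24.49 + 1.27Q = 191.39 - 2.87Q → Q_m = 40.3140.
Social marginal cost = private MC + MEC = 42.14 + 1.41Q.
Set SMC = demand: 42.14 + 1.41Q = 191.39 - 2.87Q → Q* = 34.8715.
The welfare-loss triangle has base |Q_m − Q*| and height MEC(Q_m) (the vertical gap between SMC and demand is zero at Q* and MEC at Q_m).
DWL = ½ × 5.4425 × 23.2940 = 63.3888.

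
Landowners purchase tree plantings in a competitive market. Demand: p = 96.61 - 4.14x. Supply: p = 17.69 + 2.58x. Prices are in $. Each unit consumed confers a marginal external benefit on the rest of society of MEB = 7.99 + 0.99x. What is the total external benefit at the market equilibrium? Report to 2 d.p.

Market equilibrium (private): 17.69 + 2.58x = 96.61 - 4.14x → x_m = 11.7440.
Total external benefit = ∫₀^{x_m} (7.99 + 0.99x) dx = 7.99×11.7440 + ½×0.99×11.7440² = 162.1057.

$162.11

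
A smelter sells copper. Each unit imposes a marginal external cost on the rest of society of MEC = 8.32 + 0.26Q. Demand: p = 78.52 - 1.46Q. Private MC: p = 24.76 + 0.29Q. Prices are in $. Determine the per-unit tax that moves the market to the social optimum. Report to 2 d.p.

Social marginal cost = private MC + MEC = 33.08 + 0.55Q.
Set SMC = demand: 33.08 + 0.55Q = 78.52 - 1.46Q → Q* = 22.6070.
The Pigouvian tax equals MEC at Q*: 8.32 + 0.26×22.6070 = 14.1978.

tax = $14.20 per unit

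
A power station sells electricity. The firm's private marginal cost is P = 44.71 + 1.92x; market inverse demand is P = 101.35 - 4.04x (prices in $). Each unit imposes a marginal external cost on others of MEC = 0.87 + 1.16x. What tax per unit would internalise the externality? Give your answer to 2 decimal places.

tax = $9.96 per unit

Social marginal cost = private MC + MEC = 45.58 + 3.08x.
Set SMC = demand: 45.58 + 3.08x = 101.35 - 4.04x → x* = 7.8329.
The Pigouvian tax equals MEC at x*: 0.87 + 1.16×7.8329 = 9.9562.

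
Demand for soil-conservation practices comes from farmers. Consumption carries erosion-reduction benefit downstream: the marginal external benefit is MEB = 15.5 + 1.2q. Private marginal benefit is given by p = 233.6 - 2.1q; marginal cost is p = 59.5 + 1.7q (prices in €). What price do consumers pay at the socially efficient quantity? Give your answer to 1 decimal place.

P = €80.5

Social marginal benefit = demand + MEB = 249.1 - 0.9q.
Set SMB = MC: 249.1 - 0.9q = 59.5 + 1.7q → q* = 72.9231.
Consumer price on the demand curve at q*: 233.6 − 2.1×72.9231 = 80.4615.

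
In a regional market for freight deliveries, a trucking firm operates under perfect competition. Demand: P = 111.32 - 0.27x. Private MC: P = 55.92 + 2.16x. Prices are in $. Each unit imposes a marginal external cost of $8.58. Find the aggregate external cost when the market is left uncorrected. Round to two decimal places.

$195.61

Market equilibrium (private): 55.92 + 2.16x = 111.32 - 0.27x → x_m = 22.7984.
Total external cost = MEC × x_m = 8.58 × 22.7984 = 195.6103.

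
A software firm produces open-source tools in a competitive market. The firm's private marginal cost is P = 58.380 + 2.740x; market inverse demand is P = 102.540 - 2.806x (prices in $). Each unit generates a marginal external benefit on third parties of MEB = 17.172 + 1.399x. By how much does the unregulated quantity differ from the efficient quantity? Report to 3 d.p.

6.827 units

Market equilibrium (private): 58.380 + 2.740x = 102.540 - 2.806x → x_m = 7.9625.
Social marginal cost = private MC − MEB = 41.208 + 1.341x.
Set SMC = demand: 41.208 + 1.341x = 102.540 - 2.806x → x* = 14.7895.
Gap = |7.9625 − 14.7895| = 6.8270.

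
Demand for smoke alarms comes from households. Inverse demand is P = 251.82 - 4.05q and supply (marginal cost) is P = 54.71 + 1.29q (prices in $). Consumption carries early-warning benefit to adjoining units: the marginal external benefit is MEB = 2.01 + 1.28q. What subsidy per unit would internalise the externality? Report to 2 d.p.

subsidy = $64.79 per unit

Social marginal benefit = demand + MEB = 253.83 - 2.77q.
Set SMB = MC: 253.83 - 2.77q = 54.71 + 1.29q → q* = 49.0443.
The Pigouvian subsidy equals MEB at q*: 2.01 + 1.28×49.0443 = 64.7867.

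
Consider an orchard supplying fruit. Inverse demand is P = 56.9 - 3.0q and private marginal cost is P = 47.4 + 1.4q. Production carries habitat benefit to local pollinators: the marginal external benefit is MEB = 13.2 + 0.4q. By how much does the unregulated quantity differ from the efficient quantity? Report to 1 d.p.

Market equilibrium (private): 47.4 + 1.4q = 56.9 - 3.0q → q_m = 2.1591.
Social marginal cost = private MC − MEB = 34.2 + q.
Set SMC = demand: 34.2 + q = 56.9 - 3.0q → q* = 5.6750.
Gap = |2.1591 − 5.6750| = 3.5159.

3.5 units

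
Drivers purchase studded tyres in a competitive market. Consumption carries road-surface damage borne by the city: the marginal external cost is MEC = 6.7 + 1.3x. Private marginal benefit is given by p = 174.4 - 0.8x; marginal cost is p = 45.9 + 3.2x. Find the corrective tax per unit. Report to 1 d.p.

tax = 36.6 per unit

Social marginal benefit = demand − MEC = 167.7 - 2.1x.
Set SMB = MC: 167.7 - 2.1x = 45.9 + 3.2x → x* = 22.9811.
The Pigouvian tax equals MEC at x*: 6.7 + 1.3×22.9811 = 36.5754.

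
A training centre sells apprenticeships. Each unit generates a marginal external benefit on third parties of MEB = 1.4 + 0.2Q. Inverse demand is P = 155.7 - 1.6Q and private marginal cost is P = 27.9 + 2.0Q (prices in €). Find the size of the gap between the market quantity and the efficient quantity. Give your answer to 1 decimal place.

2.5 units

Market equilibrium (private): 27.9 + 2.0Q = 155.7 - 1.6Q → Q_m = 35.5000.
Social marginal cost = private MC − MEB = 26.5 + 1.8Q.
Set SMC = demand: 26.5 + 1.8Q = 155.7 - 1.6Q → Q* = 38.0000.
Gap = |35.5000 − 38.0000| = 2.5000.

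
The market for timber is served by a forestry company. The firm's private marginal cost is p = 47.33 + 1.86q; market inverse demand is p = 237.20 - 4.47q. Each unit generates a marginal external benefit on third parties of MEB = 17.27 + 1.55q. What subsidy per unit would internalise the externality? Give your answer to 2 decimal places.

subsidy = 84.44 per unit

Social marginal cost = private MC − MEB = 30.06 + 0.31q.
Set SMC = demand: 30.06 + 0.31q = 237.20 - 4.47q → q* = 43.3347.
The Pigouvian subsidy equals MEB at q*: 17.27 + 1.55×43.3347 = 84.4388.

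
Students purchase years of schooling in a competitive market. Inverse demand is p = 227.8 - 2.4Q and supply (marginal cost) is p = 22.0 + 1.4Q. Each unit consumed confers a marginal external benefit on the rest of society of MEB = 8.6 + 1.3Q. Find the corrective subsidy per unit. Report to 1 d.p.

subsidy = 120.1 per unit

Social marginal benefit = demand + MEB = 236.4 - 1.1Q.
Set SMB = MC: 236.4 - 1.1Q = 22.0 + 1.4Q → Q* = 85.7600.
The Pigouvian subsidy equals MEB at Q*: 8.6 + 1.3×85.7600 = 120.0880.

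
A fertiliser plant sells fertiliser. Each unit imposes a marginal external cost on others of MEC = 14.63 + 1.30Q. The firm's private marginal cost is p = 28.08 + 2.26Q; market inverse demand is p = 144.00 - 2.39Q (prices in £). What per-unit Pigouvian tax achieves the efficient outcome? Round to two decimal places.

Social marginal cost = private MC + MEC = 42.71 + 3.56Q.
Set SMC = demand: 42.71 + 3.56Q = 144.00 - 2.39Q → Q* = 17.0235.
The Pigouvian tax equals MEC at Q*: 14.63 + 1.30×17.0235 = 36.7606.

tax = £36.76 per unit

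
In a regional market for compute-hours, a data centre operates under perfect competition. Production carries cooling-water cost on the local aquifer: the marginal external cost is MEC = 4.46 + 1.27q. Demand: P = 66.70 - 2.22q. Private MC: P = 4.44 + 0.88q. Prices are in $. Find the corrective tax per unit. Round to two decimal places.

Social marginal cost = private MC + MEC = 8.90 + 2.15q.
Set SMC = demand: 8.90 + 2.15q = 66.70 - 2.22q → q* = 13.2265.
The Pigouvian tax equals MEC at q*: 4.46 + 1.27×13.2265 = 21.2577.

tax = $21.26 per unit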